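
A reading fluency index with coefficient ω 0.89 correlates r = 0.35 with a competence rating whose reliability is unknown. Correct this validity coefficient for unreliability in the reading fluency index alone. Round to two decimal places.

Single correction: r_c = r_obs / √r_xx = 0.35 / √0.89 = 0.35 / 0.9434 ≈ 0.37.

0.37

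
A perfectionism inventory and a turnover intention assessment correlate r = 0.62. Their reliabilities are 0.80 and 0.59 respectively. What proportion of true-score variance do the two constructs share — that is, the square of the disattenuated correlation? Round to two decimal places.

0.81

Disattenuated r = 0.62 / √(0.80 × 0.59) = 0.62 / 0.6870 = 0.9025.
Shared true-score variance = 0.9025² = 0.8145 ≈ 0.81.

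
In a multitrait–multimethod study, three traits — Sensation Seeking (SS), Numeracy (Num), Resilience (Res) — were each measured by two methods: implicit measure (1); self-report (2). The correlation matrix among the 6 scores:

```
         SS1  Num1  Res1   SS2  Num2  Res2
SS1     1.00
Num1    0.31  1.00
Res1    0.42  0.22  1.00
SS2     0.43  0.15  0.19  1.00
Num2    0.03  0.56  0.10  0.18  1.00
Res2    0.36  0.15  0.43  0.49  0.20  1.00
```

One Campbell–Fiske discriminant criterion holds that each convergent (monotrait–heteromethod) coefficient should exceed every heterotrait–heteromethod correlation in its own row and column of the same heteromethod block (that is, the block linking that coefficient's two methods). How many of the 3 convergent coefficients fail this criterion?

Checking each validity diagonal entry against its comparison values:
SS (methods 1·2): 0.43 vs {0.03, 0.15, 0.36, 0.19} → pass.
Num (methods 1·2): 0.56 vs {0.15, 0.03, 0.15, 0.10} → pass.
Res (methods 1·2): 0.43 vs {0.19, 0.36, 0.10, 0.15} → pass.
0 of 3 fail.

0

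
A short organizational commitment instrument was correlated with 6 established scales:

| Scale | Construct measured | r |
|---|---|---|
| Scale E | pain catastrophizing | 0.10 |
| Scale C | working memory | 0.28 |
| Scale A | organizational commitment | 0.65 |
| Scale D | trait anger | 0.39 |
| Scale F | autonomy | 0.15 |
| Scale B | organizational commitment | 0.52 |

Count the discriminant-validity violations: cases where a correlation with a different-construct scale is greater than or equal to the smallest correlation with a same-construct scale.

0

Convergent (same construct = organizational commitment): Scale A, Scale B.
Smallest convergent = 0.52. Discriminant values: 0.10, 0.28, 0.39, 0.15; count ≥ 0.52 → 0.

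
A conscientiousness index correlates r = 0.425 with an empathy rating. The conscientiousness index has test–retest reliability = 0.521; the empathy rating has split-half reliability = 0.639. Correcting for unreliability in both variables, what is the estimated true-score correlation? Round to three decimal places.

r_true = r_obs / √(r_xx · r_yy) = 0.425 / √(0.521 × 0.639) = 0.425 / √0.332919 = 0.425 / 0.5770 ≈ 0.737.

0.737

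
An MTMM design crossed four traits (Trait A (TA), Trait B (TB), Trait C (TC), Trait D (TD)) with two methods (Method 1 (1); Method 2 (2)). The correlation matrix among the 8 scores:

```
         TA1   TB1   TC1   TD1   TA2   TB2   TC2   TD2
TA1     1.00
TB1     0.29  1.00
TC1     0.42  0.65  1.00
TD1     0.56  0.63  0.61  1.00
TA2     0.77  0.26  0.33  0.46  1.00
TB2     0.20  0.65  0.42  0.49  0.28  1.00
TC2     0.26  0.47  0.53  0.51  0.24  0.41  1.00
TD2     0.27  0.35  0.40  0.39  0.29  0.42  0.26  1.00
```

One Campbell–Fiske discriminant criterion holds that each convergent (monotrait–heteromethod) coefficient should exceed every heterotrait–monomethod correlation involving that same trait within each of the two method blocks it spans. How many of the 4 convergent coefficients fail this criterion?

3

Each convergent coefficient versus the relevant comparison correlations:
TA (methods 1·2): 0.77 vs {0.29, 0.28, 0.42, 0.24, 0.56, 0.29} → pass.
TB (methods 1·2): 0.65 vs {0.29, 0.28, 0.65, 0.41, 0.63, 0.42} → fail.
TC (methods 1·2): 0.53 vs {0.42, 0.24, 0.65, 0.41, 0.61, 0.26} → fail.
TD (methods 1·2): 0.39 vs {0.56, 0.29, 0.63, 0.42, 0.61, 0.26} → fail.
3 of 4 fail.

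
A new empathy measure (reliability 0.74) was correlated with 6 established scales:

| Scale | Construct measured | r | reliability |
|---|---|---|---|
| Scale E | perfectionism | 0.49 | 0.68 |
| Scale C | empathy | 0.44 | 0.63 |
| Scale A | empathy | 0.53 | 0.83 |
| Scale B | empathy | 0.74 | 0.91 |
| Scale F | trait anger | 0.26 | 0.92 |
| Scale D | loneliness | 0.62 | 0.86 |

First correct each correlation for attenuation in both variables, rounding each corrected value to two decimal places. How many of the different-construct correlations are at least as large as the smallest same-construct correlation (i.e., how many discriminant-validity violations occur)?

2

Disattenuated r (r / √(r_scale · r_new)):
  Scale E (disc): 0.49 / √(0.68·0.74) = 0.69
  Scale C (conv): 0.44 / √(0.63·0.74) = 0.64
  Scale A (conv): 0.53 / √(0.83·0.74) = 0.68
  Scale B (conv): 0.74 / √(0.91·0.74) = 0.90
  Scale F (disc): 0.26 / √(0.92·0.74) = 0.32
  Scale D (disc): 0.62 / √(0.86·0.74) = 0.78
Smallest convergent = 0.64. Discriminant values: 0.69, 0.32, 0.78; count ≥ 0.64 → 2.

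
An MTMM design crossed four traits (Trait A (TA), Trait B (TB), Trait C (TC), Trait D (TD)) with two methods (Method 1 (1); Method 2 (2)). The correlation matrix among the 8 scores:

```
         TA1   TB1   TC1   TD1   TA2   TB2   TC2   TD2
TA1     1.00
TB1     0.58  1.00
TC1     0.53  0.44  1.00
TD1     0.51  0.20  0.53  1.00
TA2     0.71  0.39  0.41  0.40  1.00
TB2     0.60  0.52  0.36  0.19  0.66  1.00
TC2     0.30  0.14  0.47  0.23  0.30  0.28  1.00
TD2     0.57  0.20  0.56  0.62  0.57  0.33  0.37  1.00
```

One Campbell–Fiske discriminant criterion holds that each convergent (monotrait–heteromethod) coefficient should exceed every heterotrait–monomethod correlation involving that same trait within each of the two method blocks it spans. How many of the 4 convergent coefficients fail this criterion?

2

Checking each validity diagonal entry against its comparison values:
TA (methods 1·2): 0.71 vs {0.58, 0.66, 0.53, 0.30, 0.51, 0.57} → pass.
TB (methods 1·2): 0.52 vs {0.58, 0.66, 0.44, 0.28, 0.20, 0.33} → fail.
TC (methods 1·2): 0.47 vs {0.53, 0.30, 0.44, 0.28, 0.53, 0.37} → fail.
TD (methods 1·2): 0.62 vs {0.51, 0.57, 0.20, 0.33, 0.53, 0.37} → pass.
2 of 4 fail.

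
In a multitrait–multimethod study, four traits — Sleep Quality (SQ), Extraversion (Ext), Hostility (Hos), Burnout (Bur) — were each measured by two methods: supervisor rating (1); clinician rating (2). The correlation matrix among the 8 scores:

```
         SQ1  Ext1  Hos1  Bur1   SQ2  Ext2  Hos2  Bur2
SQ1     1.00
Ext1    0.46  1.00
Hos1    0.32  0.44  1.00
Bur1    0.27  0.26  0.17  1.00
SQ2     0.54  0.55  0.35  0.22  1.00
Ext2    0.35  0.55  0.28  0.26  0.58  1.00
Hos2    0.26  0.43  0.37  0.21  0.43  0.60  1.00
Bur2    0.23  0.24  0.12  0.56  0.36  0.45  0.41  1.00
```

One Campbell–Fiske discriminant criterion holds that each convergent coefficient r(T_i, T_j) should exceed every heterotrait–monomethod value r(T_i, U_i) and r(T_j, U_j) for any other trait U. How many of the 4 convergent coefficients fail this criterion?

3

Each convergent coefficient versus the relevant comparison correlations:
SQ (methods 1·2): 0.54 vs {0.46, 0.58, 0.32, 0.43, 0.27, 0.36} → fail.
Ext (methods 1·2): 0.55 vs {0.46, 0.58, 0.44, 0.60, 0.26, 0.45} → fail.
Hos (methods 1·2): 0.37 vs {0.32, 0.43, 0.44, 0.60, 0.17, 0.41} → fail.
Bur (methods 1·2): 0.56 vs {0.27, 0.36, 0.26, 0.45, 0.17, 0.41} → pass.
3 of 4 fail.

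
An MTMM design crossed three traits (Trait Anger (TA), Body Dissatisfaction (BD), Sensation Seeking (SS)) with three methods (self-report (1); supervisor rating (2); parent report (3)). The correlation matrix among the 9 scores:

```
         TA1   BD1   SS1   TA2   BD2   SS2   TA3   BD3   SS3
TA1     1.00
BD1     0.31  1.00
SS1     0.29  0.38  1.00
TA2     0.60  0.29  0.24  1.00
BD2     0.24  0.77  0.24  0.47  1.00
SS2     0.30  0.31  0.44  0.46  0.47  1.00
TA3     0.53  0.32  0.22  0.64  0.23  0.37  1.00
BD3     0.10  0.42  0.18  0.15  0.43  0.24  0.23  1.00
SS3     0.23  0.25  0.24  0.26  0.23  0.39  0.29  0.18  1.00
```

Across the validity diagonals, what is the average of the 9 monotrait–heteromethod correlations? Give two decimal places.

Convergent values: 0.60, 0.53, 0.64, 0.77, 0.42, 0.43, 0.44, 0.24, 0.39; mean = 4.46/9 = 0.50.

0.50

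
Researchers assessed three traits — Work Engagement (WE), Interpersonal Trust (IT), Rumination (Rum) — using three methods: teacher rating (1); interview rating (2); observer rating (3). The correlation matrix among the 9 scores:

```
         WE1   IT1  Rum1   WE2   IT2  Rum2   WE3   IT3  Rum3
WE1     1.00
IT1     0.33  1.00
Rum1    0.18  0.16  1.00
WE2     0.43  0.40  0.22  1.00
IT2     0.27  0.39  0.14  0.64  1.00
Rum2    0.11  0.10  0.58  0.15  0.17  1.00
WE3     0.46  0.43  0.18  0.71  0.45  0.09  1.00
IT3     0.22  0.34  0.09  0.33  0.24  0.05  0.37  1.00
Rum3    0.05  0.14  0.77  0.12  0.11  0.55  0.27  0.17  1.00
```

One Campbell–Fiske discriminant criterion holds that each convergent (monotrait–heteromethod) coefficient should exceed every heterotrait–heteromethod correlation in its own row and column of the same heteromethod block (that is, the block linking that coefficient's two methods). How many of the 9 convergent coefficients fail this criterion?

Checking each validity diagonal entry against its comparison values:
WE (methods 1·2): 0.43 vs {0.27, 0.40, 0.11, 0.22} → pass.
WE (methods 1·3): 0.46 vs {0.22, 0.43, 0.05, 0.18} → pass.
WE (methods 2·3): 0.71 vs {0.33, 0.45, 0.12, 0.09} → pass.
IT (methods 1·2): 0.39 vs {0.40, 0.27, 0.10, 0.14} → fail.
IT (methods 1·3): 0.34 vs {0.43, 0.22, 0.14, 0.09} → fail.
IT (methods 2·3): 0.24 vs {0.45, 0.33, 0.11, 0.05} → fail.
Rum (methods 1·2): 0.58 vs {0.22, 0.11, 0.14, 0.10} → pass.
Rum (methods 1·3): 0.77 vs {0.18, 0.05, 0.09, 0.14} → pass.
Rum (methods 2·3): 0.55 vs {0.09, 0.12, 0.05, 0.11} → pass.
3 of 9 fail.

3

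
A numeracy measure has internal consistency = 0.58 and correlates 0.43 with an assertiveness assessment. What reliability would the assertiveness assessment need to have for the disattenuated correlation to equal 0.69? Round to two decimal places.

0.67

r_true = r_obs / √(r_xx · r_yy) ⇒ 0.69 = 0.43 / √(0.58 · r_yy).
√(0.58 · r_yy) = 0.43 / 0.69 = 0.6232; 0.58 · r_yy = 0.3884; r_yy = 0.3884 / 0.58 ≈ 0.67.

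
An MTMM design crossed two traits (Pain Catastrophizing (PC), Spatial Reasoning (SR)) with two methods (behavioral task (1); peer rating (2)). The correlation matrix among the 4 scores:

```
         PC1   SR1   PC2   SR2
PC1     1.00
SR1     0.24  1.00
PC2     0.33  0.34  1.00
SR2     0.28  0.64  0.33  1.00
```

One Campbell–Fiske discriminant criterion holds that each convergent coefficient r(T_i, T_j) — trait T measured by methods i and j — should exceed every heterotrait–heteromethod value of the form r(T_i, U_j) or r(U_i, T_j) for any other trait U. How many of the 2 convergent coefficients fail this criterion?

Each convergent coefficient versus the relevant comparison correlations:
PC (methods 1·2): 0.33 vs {0.28, 0.34} → fail.
SR (methods 1·2): 0.64 vs {0.34, 0.28} → pass.
1 of 2 fail.

1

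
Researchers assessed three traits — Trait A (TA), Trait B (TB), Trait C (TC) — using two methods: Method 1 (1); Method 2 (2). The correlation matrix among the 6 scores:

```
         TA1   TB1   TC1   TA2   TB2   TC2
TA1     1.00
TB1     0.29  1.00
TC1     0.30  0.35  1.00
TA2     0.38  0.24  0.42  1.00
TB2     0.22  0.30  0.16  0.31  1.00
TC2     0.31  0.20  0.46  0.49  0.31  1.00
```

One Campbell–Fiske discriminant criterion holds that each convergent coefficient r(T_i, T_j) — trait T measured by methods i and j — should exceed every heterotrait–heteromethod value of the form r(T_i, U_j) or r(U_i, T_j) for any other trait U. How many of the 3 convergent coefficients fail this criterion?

Convergent coefficients and their comparison sets:
TA (methods 1·2): 0.38 vs {0.22, 0.24, 0.31, 0.42} → fail.
TB (methods 1·2): 0.30 vs {0.24, 0.22, 0.20, 0.16} → pass.
TC (methods 1·2): 0.46 vs {0.42, 0.31, 0.16, 0.20} → pass.
1 of 3 fail.

1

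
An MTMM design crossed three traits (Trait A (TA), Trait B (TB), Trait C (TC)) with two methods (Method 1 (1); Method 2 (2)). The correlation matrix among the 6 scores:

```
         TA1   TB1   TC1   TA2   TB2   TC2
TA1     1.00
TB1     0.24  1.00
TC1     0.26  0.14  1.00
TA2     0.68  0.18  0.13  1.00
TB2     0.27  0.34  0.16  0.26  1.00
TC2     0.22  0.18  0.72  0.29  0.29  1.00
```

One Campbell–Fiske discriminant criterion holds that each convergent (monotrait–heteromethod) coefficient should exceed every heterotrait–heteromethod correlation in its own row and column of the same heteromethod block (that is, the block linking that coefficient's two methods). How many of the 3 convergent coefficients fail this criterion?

Convergent coefficients and their comparison sets:
TA (methods 1·2): 0.68 vs {0.27, 0.18, 0.22, 0.13} → pass.
TB (methods 1·2): 0.34 vs {0.18, 0.27, 0.18, 0.16} → pass.
TC (methods 1·2): 0.72 vs {0.13, 0.22, 0.16, 0.18} → pass.
0 of 3 fail.

0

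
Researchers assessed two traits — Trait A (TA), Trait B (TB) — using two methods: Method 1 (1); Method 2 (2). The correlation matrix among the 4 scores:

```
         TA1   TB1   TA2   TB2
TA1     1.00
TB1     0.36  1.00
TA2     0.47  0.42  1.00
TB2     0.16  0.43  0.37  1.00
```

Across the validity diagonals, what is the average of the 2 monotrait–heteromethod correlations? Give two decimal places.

0.45

Convergent values: 0.47, 0.43; mean = 0.90/2 = 0.45.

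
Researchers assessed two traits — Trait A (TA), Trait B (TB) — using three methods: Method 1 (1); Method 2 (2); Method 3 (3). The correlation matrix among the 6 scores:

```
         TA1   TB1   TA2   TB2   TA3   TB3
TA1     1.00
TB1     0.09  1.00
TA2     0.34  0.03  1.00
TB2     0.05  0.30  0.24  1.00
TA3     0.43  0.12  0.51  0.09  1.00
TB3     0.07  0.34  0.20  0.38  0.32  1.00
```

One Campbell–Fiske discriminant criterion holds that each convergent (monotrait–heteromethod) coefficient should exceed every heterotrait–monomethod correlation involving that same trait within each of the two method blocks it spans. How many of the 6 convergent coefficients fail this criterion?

0

Checking each validity diagonal entry against its comparison values:
TA (methods 1·2): 0.34 vs {0.09, 0.24} → pass.
TA (methods 1·3): 0.43 vs {0.09, 0.32} → pass.
TA (methods 2·3): 0.51 vs {0.24, 0.32} → pass.
TB (methods 1·2): 0.30 vs {0.09, 0.24} → pass.
TB (methods 1·3): 0.34 vs {0.09, 0.32} → pass.
TB (methods 2·3): 0.38 vs {0.24, 0.32} → pass.
0 of 6 fail.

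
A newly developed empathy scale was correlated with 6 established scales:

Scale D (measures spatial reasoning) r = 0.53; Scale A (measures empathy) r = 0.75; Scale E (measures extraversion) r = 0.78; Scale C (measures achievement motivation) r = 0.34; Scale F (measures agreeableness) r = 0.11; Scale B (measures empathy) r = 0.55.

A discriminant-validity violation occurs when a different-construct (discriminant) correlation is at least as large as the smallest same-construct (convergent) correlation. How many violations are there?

Convergent (same construct = empathy): Scale A, Scale B.
Smallest convergent = 0.55. Discriminant values: 0.53, 0.78, 0.34, 0.11; count ≥ 0.55 → 1.

1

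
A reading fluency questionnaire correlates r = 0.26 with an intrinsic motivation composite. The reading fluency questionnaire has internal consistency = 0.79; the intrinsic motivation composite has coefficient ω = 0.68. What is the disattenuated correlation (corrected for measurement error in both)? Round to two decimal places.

r_true = r_obs / √(r_xx · r_yy) = 0.26 / √(0.79 × 0.68) = 0.26 / √0.5372 = 0.26 / 0.7329 ≈ 0.35.

0.35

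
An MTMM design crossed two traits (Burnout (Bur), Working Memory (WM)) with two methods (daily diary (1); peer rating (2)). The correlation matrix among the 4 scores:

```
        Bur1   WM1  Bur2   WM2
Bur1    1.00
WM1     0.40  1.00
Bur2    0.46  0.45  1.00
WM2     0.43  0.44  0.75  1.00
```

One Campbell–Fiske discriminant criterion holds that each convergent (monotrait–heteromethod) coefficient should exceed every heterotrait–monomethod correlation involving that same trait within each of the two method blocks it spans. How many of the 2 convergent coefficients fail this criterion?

2

Checking each validity diagonal entry against its comparison values:
Bur (methods 1·2): 0.46 vs {0.40, 0.75} → fail.
WM (methods 1·2): 0.44 vs {0.40, 0.75} → fail.
2 of 2 fail.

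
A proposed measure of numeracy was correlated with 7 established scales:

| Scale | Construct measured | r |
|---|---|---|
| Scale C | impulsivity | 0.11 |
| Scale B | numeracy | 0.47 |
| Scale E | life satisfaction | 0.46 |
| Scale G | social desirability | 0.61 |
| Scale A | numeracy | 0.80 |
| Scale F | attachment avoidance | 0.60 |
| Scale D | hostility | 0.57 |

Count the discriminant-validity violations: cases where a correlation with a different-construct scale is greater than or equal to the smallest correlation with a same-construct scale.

3

Convergent (same construct = numeracy): Scale B, Scale A.
Smallest convergent = 0.47. Discriminant values: 0.11, 0.46, 0.61, 0.60, 0.57; count ≥ 0.47 → 3.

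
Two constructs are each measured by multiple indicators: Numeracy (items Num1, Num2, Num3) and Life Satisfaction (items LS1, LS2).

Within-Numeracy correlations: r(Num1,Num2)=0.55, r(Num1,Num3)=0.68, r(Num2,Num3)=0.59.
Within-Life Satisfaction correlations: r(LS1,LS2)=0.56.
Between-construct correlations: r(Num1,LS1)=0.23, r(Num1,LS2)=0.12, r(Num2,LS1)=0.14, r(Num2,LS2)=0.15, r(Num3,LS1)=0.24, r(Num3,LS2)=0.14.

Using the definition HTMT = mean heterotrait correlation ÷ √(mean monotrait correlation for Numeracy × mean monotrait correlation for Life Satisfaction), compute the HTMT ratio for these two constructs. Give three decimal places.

Mean heterotrait r = 1.02/6 = 0.1700.
Mean within-Num = 1.82/3 = 0.6067; mean within-LS = 0.56/1 = 0.5600.
Geometric mean = √(0.6067 × 0.5600) = 0.5829.
HTMT = 0.1700 / 0.5829 = 0.292.

0.292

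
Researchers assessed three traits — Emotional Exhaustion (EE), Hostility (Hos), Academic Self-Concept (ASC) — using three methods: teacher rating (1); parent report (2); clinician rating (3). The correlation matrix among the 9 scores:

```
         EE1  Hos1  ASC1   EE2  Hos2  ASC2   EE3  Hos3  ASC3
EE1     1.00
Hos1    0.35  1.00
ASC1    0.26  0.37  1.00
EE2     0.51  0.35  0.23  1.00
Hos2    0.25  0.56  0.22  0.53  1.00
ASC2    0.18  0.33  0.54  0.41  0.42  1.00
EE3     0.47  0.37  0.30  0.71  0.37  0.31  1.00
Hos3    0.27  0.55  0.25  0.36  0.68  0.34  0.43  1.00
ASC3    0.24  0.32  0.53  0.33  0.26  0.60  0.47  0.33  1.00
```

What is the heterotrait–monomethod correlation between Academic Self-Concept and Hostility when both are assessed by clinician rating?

Different traits, same method: r(ASC3, Hos3) = 0.33.

0.33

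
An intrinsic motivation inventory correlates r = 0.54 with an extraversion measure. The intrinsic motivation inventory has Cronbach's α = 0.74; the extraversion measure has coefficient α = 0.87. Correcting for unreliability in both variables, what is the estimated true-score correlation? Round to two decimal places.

r_true = r_obs / √(r_xx · r_yy) = 0.54 / √(0.74 × 0.87) = 0.54 / √0.6438 = 0.54 / 0.8024 ≈ 0.67.

0.67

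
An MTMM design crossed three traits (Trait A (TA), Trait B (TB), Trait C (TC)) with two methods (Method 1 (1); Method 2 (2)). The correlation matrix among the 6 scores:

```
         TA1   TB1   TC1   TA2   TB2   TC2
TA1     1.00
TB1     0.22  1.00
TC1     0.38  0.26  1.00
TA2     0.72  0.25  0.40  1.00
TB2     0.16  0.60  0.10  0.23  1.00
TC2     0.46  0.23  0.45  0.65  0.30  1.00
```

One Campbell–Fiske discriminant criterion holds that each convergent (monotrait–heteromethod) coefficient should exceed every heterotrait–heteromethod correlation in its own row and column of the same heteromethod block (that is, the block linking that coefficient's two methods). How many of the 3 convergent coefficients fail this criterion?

1

Each convergent coefficient versus the relevant comparison correlations:
TA (methods 1·2): 0.72 vs {0.16, 0.25, 0.46, 0.40} → pass.
TB (methods 1·2): 0.60 vs {0.25, 0.16, 0.23, 0.10} → pass.
TC (methods 1·2): 0.45 vs {0.40, 0.46, 0.10, 0.23} → fail.
1 of 3 fail.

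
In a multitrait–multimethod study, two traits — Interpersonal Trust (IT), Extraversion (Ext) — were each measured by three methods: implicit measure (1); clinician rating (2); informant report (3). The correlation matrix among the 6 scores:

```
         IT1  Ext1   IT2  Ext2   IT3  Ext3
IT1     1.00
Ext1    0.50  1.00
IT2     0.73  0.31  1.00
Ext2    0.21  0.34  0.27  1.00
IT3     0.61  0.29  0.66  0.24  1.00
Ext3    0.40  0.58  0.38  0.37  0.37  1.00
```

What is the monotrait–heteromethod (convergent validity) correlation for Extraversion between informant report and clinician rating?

Same trait (Ext), different methods: r(Ext3, Ext2) = 0.37.

0.37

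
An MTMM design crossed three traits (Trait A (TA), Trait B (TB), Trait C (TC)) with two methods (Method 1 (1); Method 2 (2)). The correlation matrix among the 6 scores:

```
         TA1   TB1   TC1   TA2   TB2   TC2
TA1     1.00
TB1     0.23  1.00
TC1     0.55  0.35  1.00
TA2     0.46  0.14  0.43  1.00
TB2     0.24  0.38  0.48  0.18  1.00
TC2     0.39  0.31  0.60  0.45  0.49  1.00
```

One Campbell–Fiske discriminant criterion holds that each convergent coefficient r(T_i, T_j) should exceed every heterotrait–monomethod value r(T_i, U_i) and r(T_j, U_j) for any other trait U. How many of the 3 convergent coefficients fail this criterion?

Each convergent coefficient versus the relevant comparison correlations:
TA (methods 1·2): 0.46 vs {0.23, 0.18, 0.55, 0.45} → fail.
TB (methods 1·2): 0.38 vs {0.23, 0.18, 0.35, 0.49} → fail.
TC (methods 1·2): 0.60 vs {0.55, 0.45, 0.35, 0.49} → pass.
2 of 3 fail.

2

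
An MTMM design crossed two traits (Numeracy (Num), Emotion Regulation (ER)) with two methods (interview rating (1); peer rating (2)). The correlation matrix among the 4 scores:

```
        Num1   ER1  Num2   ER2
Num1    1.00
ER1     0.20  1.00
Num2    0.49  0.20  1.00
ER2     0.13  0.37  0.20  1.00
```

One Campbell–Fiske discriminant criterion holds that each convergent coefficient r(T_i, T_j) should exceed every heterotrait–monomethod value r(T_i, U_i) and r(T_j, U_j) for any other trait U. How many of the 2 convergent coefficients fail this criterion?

Checking each validity diagonal entry against its comparison values:
Num (methods 1·2): 0.49 vs {0.20, 0.20} → pass.
ER (methods 1·2): 0.37 vs {0.20, 0.20} → pass.
0 of 2 fail.

0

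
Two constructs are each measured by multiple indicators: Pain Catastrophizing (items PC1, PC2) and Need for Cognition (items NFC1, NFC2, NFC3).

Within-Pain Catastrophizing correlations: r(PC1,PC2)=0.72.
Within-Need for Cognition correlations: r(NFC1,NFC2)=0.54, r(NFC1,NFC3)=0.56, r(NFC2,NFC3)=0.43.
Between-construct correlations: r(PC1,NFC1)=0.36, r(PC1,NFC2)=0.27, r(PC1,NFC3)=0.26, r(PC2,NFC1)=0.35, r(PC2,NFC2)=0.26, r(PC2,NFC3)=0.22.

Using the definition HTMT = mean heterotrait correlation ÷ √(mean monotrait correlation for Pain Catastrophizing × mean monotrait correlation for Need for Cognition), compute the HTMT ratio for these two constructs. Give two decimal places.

0.47

Mean between = 1.72/6 = 0.2867.
Mean within-PC = 0.72/1 = 0.7200; mean within-NFC = 1.53/3 = 0.5100.
Geometric mean = √(0.7200 × 0.5100) = 0.6060.
HTMT = 0.2867 / 0.6060 = 0.47.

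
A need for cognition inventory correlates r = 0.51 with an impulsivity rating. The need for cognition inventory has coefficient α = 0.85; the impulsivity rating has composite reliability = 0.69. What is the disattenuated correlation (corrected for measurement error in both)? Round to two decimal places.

r_true = r_obs / √(r_xx · r_yy) = 0.51 / √(0.85 × 0.69) = 0.51 / √0.5865 = 0.51 / 0.7658 ≈ 0.67.

0.67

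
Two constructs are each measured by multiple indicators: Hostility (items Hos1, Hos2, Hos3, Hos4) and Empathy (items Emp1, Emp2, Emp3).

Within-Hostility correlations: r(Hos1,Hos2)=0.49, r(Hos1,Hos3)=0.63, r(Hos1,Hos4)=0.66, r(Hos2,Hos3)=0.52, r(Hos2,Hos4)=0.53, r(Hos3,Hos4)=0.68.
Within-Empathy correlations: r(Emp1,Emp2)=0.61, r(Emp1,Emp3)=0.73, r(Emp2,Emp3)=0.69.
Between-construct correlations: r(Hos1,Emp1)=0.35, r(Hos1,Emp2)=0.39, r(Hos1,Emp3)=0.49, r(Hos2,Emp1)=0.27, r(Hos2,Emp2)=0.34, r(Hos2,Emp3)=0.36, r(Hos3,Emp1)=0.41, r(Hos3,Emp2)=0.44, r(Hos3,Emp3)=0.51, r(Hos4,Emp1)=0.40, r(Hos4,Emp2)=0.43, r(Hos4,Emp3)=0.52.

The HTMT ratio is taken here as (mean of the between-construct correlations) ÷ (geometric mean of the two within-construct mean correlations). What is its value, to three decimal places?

Between-construct mean = 4.91/12 = 0.4092.
Mean within-Hos = 3.51/6 = 0.5850; mean within-Emp = 2.03/3 = 0.6767.
Geometric mean = √(0.5850 × 0.6767) = 0.6292.
HTMT = 0.4092 / 0.6292 = 0.650.

0.650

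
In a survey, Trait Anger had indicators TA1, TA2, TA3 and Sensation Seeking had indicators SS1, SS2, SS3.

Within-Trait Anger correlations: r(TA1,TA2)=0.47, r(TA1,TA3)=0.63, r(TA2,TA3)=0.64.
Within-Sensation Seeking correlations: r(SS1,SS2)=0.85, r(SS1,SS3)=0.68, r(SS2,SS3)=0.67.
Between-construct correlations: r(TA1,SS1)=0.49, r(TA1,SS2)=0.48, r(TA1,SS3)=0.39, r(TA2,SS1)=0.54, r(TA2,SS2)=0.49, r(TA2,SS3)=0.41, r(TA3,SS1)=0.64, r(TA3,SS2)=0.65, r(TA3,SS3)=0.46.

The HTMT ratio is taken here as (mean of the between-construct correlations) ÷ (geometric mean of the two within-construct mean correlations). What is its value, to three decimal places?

0.775

Between-construct mean = 4.55/9 = 0.5056.
Mean within-TA = 1.74/3 = 0.5800; mean within-SS = 2.20/3 = 0.7333.
Geometric mean = √(0.5800 × 0.7333) = 0.6522.
HTMT = 0.5056 / 0.6522 = 0.775.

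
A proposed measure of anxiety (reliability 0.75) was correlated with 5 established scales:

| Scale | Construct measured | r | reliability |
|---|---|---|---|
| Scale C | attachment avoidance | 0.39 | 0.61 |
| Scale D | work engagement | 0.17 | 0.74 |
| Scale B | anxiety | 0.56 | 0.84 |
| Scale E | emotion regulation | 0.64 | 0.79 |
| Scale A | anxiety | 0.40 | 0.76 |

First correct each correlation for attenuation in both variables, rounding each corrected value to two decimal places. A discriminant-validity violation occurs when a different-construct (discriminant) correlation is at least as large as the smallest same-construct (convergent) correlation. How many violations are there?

2

Disattenuated r (r / √(r_scale · r_new)):
  Scale C (disc): 0.39 / √(0.61·0.75) = 0.58
  Scale D (disc): 0.17 / √(0.74·0.75) = 0.23
  Scale B (conv): 0.56 / √(0.84·0.75) = 0.71
  Scale E (disc): 0.64 / √(0.79·0.75) = 0.83
  Scale A (conv): 0.40 / √(0.76·0.75) = 0.53
Smallest convergent = 0.53. Discriminant values: 0.58, 0.23, 0.83; count ≥ 0.53 → 2.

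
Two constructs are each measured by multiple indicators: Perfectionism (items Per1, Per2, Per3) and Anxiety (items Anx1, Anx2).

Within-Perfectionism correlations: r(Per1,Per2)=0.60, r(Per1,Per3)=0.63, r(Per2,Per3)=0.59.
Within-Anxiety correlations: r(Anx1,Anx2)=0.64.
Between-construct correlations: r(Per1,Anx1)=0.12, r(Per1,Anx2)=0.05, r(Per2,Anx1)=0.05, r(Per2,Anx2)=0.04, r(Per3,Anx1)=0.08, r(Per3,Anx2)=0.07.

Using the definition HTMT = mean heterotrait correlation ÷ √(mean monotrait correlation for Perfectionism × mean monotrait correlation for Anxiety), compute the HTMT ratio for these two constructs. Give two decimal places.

0.11

Between-construct mean = 0.41/6 = 0.0683.
Mean within-Per = 1.82/3 = 0.6067; mean within-Anx = 0.64/1 = 0.6400.
Geometric mean = √(0.6067 × 0.6400) = 0.6231.
HTMT = 0.0683 / 0.6231 = 0.11.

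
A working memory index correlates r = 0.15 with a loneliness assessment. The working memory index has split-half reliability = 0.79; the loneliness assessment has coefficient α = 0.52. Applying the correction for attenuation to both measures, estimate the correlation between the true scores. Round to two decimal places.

r_true = r_obs / √(r_xx · r_yy) = 0.15 / √(0.79 × 0.52) = 0.15 / √0.4108 = 0.15 / 0.6409 ≈ 0.23.

0.23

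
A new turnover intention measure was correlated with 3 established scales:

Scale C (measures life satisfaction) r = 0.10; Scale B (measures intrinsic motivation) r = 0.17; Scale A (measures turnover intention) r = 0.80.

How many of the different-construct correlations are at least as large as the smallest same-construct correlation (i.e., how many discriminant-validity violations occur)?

0

Convergent (same construct = turnover intention): Scale A.
Smallest convergent = 0.80. Discriminant values: 0.10, 0.17; count ≥ 0.80 → 0.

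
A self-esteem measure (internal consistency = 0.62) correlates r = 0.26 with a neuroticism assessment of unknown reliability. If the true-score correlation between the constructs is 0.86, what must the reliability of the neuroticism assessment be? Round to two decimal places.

r_true = r_obs / √(r_xx · r_yy) ⇒ 0.86 = 0.26 / √(0.62 · r_yy).
√(0.62 · r_yy) = 0.26 / 0.86 = 0.3023; 0.62 · r_yy = 0.0914; r_yy = 0.0914 / 0.62 ≈ 0.15.

0.15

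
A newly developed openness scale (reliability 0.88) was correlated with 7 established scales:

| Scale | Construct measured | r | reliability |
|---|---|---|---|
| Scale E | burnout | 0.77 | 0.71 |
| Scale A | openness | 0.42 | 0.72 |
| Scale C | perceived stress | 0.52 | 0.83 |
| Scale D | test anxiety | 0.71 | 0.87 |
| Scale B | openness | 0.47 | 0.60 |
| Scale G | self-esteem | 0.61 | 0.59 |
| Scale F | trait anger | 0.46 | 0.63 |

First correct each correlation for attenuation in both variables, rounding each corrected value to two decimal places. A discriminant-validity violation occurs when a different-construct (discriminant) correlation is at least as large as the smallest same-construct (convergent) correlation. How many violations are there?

5

Disattenuated r (r / √(r_scale · r_new)):
  Scale E (disc): 0.77 / √(0.71·0.88) = 0.97
  Scale A (conv): 0.42 / √(0.72·0.88) = 0.53
  Scale C (disc): 0.52 / √(0.83·0.88) = 0.61
  Scale D (disc): 0.71 / √(0.87·0.88) = 0.81
  Scale B (conv): 0.47 / √(0.60·0.88) = 0.65
  Scale G (disc): 0.61 / √(0.59·0.88) = 0.85
  Scale F (disc): 0.46 / √(0.63·0.88) = 0.62
Smallest convergent = 0.53. Discriminant values: 0.97, 0.61, 0.81, 0.85, 0.62; count ≥ 0.53 → 5.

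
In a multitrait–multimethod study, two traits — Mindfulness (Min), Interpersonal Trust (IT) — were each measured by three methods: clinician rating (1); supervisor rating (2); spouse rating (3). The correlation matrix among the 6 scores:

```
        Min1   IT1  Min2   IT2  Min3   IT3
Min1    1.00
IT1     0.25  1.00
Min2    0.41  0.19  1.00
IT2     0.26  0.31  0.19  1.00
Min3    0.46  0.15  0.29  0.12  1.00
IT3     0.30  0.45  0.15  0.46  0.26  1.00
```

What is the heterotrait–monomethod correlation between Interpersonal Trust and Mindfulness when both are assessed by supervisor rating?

Different traits, same method: r(IT2, Min2) = 0.19.

0.19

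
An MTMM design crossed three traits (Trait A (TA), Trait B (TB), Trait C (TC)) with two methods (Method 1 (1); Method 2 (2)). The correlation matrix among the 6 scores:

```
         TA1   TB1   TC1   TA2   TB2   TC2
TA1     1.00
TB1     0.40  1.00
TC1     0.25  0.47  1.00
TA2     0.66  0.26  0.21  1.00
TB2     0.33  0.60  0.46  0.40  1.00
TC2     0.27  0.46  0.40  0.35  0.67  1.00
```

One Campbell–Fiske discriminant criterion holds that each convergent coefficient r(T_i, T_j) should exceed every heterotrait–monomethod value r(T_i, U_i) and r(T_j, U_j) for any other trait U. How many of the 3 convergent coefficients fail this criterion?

Convergent coefficients and their comparison sets:
TA (methods 1·2): 0.66 vs {0.40, 0.40, 0.25, 0.35} → pass.
TB (methods 1·2): 0.60 vs {0.40, 0.40, 0.47, 0.67} → fail.
TC (methods 1·2): 0.40 vs {0.25, 0.35, 0.47, 0.67} → fail.
2 of 3 fail.

2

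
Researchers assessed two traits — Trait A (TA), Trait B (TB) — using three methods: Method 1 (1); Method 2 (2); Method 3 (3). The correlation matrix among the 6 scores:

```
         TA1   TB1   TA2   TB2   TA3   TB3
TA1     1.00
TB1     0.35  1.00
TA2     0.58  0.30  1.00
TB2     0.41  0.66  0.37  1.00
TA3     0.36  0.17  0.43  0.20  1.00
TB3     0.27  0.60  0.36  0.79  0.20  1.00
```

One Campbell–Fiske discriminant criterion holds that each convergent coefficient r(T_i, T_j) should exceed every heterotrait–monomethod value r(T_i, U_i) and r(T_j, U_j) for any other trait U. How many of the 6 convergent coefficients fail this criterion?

Checking each validity diagonal entry against its comparison values:
TA (methods 1·2): 0.58 vs {0.35, 0.37} → pass.
TA (methods 1·3): 0.36 vs {0.35, 0.20} → pass.
TA (methods 2·3): 0.43 vs {0.37, 0.20} → pass.
TB (methods 1·2): 0.66 vs {0.35, 0.37} → pass.
TB (methods 1·3): 0.60 vs {0.35, 0.20} → pass.
TB (methods 2·3): 0.79 vs {0.37, 0.20} → pass.
0 of 6 fail.

0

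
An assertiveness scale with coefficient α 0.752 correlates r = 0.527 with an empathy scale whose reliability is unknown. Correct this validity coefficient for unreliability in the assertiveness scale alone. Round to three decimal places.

Single correction: r_c = r_obs / √r_xx = 0.527 / √0.752 = 0.527 / 0.8672 ≈ 0.608.

0.608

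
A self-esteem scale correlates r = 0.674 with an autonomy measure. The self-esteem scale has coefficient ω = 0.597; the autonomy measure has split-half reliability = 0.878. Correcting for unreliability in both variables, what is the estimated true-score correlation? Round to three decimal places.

r_true = r_obs / √(r_xx · r_yy) = 0.674 / √(0.597 × 0.878) = 0.674 / √0.524166 = 0.674 / 0.7240 ≈ 0.931.

0.931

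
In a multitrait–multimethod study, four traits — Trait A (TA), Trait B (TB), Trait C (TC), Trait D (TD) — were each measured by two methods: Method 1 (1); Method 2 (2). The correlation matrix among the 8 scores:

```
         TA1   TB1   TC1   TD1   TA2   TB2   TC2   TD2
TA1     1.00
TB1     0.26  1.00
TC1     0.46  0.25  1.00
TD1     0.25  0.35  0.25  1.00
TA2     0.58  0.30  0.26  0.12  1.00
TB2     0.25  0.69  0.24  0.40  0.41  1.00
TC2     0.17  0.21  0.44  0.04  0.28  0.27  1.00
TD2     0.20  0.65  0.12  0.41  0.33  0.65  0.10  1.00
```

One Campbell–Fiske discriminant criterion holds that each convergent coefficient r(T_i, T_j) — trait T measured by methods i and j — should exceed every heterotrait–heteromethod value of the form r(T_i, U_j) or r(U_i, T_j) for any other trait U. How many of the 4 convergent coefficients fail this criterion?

Convergent coefficients and their comparison sets:
TA (methods 1·2): 0.58 vs {0.25, 0.30, 0.17, 0.26, 0.20, 0.12} → pass.
TB (methods 1·2): 0.69 vs {0.30, 0.25, 0.21, 0.24, 0.65, 0.40} → pass.
TC (methods 1·2): 0.44 vs {0.26, 0.17, 0.24, 0.21, 0.12, 0.04} → pass.
TD (methods 1·2): 0.41 vs {0.12, 0.20, 0.40, 0.65, 0.04, 0.12} → fail.
1 of 4 fail.

1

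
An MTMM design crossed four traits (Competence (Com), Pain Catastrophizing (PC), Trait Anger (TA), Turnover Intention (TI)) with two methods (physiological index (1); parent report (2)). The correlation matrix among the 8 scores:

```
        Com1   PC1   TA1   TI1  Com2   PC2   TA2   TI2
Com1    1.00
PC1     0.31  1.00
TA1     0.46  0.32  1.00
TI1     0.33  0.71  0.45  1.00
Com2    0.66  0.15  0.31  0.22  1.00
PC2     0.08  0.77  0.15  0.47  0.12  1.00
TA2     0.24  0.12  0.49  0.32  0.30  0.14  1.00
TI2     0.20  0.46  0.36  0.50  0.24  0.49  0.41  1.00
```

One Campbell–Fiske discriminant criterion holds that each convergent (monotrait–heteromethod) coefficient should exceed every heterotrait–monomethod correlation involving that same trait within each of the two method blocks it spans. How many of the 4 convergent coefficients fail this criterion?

1

Checking each validity diagonal entry against its comparison values:
Com (methods 1·2): 0.66 vs {0.31, 0.12, 0.46, 0.30, 0.33, 0.24} → pass.
PC (methods 1·2): 0.77 vs {0.31, 0.12, 0.32, 0.14, 0.71, 0.49} → pass.
TA (methods 1·2): 0.49 vs {0.46, 0.30, 0.32, 0.14, 0.45, 0.41} → pass.
TI (methods 1·2): 0.50 vs {0.33, 0.24, 0.71, 0.49, 0.45, 0.41} → fail.
1 of 4 fail.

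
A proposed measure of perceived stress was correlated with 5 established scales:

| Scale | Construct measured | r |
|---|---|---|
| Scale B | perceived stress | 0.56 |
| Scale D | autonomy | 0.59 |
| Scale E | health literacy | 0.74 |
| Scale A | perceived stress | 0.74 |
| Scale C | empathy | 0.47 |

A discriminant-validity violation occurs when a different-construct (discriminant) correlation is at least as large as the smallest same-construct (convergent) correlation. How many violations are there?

2

Convergent (same construct = perceived stress): Scale B, Scale A.
Smallest convergent = 0.56. Discriminant values: 0.59, 0.74, 0.47; count ≥ 0.56 → 2.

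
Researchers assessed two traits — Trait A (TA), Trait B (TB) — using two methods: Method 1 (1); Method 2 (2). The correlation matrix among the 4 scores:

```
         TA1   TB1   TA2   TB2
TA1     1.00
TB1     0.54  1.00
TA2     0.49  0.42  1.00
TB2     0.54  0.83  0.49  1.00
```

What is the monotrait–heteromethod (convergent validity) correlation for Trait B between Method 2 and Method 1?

Same trait (TB), different methods: r(TB2, TB1) = 0.83.

0.83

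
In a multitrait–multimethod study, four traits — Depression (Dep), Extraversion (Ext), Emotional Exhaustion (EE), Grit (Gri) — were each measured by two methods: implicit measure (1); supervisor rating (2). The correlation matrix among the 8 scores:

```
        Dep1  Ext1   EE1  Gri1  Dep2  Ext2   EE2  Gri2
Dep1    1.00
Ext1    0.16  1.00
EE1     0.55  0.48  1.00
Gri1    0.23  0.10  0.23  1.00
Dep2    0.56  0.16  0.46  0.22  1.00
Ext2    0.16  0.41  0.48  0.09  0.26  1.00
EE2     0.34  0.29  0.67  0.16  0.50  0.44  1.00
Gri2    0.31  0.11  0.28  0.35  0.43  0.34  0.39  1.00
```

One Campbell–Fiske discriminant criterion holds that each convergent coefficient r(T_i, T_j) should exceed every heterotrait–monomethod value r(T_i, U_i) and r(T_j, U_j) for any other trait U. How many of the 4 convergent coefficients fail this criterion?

Each convergent coefficient versus the relevant comparison correlations:
Dep (methods 1·2): 0.56 vs {0.16, 0.26, 0.55, 0.50, 0.23, 0.43} → pass.
Ext (methods 1·2): 0.41 vs {0.16, 0.26, 0.48, 0.44, 0.10, 0.34} → fail.
EE (methods 1·2): 0.67 vs {0.55, 0.50, 0.48, 0.44, 0.23, 0.39} → pass.
Gri (methods 1·2): 0.35 vs {0.23, 0.43, 0.10, 0.34, 0.23, 0.39} → fail.
2 of 4 fail.

2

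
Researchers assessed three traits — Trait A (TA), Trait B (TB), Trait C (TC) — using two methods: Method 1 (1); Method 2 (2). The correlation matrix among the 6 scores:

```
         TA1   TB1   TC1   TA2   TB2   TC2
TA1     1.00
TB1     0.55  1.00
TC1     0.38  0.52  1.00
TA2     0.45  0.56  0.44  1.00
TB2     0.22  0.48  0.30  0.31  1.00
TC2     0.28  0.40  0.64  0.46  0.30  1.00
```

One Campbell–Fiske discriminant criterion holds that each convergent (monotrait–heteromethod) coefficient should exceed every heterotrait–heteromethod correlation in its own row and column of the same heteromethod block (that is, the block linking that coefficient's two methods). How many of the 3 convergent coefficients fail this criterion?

2

Convergent coefficients and their comparison sets:
TA (methods 1·2): 0.45 vs {0.22, 0.56, 0.28, 0.44} → fail.
TB (methods 1·2): 0.48 vs {0.56, 0.22, 0.40, 0.30} → fail.
TC (methods 1·2): 0.64 vs {0.44, 0.28, 0.30, 0.40} → pass.
2 of 3 fail.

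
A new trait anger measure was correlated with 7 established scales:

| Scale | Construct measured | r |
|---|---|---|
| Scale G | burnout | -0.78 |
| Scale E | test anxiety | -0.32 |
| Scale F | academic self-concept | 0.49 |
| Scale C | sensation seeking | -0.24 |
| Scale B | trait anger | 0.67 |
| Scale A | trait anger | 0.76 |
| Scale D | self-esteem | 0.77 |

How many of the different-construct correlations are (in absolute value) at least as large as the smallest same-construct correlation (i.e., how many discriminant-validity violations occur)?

2

Convergent (same construct = trait anger): Scale B, Scale A.
Smallest convergent = 0.67. Discriminant |r|: 0.78, 0.32, 0.49, 0.24, 0.77; count ≥ 0.67 → 2.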